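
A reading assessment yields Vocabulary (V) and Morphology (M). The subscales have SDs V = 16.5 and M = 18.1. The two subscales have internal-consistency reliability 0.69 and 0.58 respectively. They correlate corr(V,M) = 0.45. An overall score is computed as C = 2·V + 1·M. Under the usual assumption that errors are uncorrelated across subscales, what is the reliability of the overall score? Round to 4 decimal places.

0.7568

Var(C) = 2²·16.5² + 18.1² + 2·[2·16.5·18.1·0.45] = 1416.61 + 537.57 = 1954.18.
Under uncorrelated errors the observed covariances equal the true-score covariances, so only the own-variance terms attenuate.
True-score variance = [2²·16.5²·0.69 + 18.1²·0.58] + 537.57 = 941.424 + 537.57 = 1478.99.
Reliability = 1478.99 / 1954.18 = 0.7568.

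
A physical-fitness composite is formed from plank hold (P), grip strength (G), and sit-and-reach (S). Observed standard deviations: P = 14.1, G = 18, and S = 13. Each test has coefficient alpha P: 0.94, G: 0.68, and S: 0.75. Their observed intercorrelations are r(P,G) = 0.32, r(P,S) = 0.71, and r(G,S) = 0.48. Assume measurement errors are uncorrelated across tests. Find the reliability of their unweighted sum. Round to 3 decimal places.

0.882

Var(P+G+S) = 14.1² + 18² + 13² + 2·[14.1·18·0.32 + 14.1·13·0.71 + 18·13·0.48] = 691.81 + 647.358 = 1339.17.
Because errors are independent across components, Cov(Tᵢ,Tⱼ) = Cov(Xᵢ,Xⱼ); the off-diagonal part of the true-score variance is the same as above.
True-score variance = [14.1²·0.94 + 18²·0.68 + 13²·0.75] + 647.358 = 533.951 + 647.358 = 1181.31.
Reliability = 1181.31 / 1339.17 = 0.882.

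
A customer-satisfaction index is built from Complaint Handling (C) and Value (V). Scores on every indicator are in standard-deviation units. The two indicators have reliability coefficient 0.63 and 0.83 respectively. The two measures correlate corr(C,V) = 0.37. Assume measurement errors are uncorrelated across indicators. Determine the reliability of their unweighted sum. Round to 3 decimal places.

0.803

Var(C+V) = 2 + 2·[0.37] = 2 + 0.74 = 2.74.
Because errors are independent across components, Cov(Tᵢ,Tⱼ) = Cov(Xᵢ,Xⱼ); the off-diagonal part of the true-score variance is the same as above.
True-score variance = [0.63 + 0.83] + 0.74 = 1.46 + 0.74 = 2.2.
Reliability = 2.2 / 2.74 = 0.803.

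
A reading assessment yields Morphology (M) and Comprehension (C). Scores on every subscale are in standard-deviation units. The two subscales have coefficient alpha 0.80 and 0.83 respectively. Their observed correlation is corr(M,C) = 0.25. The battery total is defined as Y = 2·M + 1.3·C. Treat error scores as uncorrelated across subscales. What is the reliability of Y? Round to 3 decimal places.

0.844

Var(Y) = 2² + 1.3² + 2·[2.6·0.25] = 5.69 + 1.3 = 6.99.
Under uncorrelated errors the observed covariances equal the true-score covariances, so only the own-variance terms attenuate.
True-score variance = [2²·0.80 + 1.3²·0.83] + 1.3 = 4.6027 + 1.3 = 5.9027.
Reliability = 5.9027 / 6.99 = 0.844.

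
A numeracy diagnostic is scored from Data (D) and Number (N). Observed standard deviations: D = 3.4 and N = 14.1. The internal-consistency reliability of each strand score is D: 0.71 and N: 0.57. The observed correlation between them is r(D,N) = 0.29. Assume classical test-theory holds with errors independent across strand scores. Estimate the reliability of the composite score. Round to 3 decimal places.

Var(D+N) = 3.4² + 14.1² + 2·[3.4·14.1·0.29] = 210.37 + 27.8052 = 238.175.
Because errors are independent across components, Cov(Tᵢ,Tⱼ) = Cov(Xᵢ,Xⱼ); the off-diagonal part of the true-score variance is the same as above.
True-score variance = [3.4²·0.71 + 14.1²·0.57] + 27.8052 = 121.529 + 27.8052 = 149.334.
Reliability = 149.334 / 238.175 = 0.627.

0.627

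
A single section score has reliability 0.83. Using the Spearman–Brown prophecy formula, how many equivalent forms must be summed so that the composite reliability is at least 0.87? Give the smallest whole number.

k ≥ ρ*(1−ρ₁)/(ρ₁(1−ρ*)) = 0.87·0.17 / (0.83·0.13) = 1.371.
Smallest integer k = 2.

2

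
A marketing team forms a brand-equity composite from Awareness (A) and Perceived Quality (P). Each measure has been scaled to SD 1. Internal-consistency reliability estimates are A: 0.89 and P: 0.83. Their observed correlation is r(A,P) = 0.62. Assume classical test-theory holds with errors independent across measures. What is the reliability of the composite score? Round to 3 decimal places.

0.914

Var(A+P) = 2 + 2·[0.62] = 2 + 1.24 = 3.24.
Because errors are independent across components, Cov(Tᵢ,Tⱼ) = Cov(Xᵢ,Xⱼ); the off-diagonal part of the true-score variance is the same as above.
True-score variance = [0.89 + 0.83] + 1.24 = 1.72 + 1.24 = 2.96.
Reliability = 2.96 / 3.24 = 0.914.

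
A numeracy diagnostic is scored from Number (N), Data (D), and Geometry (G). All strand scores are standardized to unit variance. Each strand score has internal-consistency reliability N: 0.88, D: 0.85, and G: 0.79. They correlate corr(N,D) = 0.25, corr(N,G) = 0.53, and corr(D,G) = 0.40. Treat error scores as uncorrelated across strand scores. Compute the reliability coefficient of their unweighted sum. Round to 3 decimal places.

Var(N+D+G) = 3 + 2·[0.25 + 0.53 + 0.40] = 3 + 2.36 = 5.36.
With uncorrelated errors the cross-covariances are all true-score covariance, so they carry over unchanged; only the diagonal terms shrink to ρᵢσᵢ².
True-score variance = [0.88 + 0.85 + 0.79] + 2.36 = 2.52 + 2.36 = 4.88.
Reliability = 4.88 / 5.36 = 0.910.

0.910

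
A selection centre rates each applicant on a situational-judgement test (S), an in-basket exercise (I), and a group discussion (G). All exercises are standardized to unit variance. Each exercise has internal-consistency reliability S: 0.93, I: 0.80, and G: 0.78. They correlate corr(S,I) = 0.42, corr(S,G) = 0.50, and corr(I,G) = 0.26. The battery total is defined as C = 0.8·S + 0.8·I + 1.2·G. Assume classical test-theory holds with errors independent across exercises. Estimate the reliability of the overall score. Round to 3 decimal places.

Var(C) = 0.8² + 0.8² + 1.2² + 2·[0.64·0.42 + 0.96·0.50 + 0.96·0.26] = 2.72 + 1.9968 = 4.7168.
With uncorrelated errors the cross-covariances are all true-score covariance, so they carry over unchanged; only the diagonal terms shrink to ρᵢσᵢ².
True-score variance = [0.8²·0.93 + 0.8²·0.80 + 1.2²·0.78] + 1.9968 = 2.2304 + 1.9968 = 4.2272.
Reliability = 4.2272 / 4.7168 = 0.896.

0.896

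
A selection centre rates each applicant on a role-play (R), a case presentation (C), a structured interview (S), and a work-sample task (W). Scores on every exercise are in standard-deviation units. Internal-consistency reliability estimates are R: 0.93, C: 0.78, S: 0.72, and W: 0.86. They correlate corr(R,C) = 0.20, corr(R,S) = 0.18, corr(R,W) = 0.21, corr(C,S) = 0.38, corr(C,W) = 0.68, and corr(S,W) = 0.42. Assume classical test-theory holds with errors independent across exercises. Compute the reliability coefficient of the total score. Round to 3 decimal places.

Var(R+C+S+W) = 4 + 2·[0.20 + 0.18 + 0.21 + 0.38 + 0.68 + 0.42] = 4 + 4.14 = 8.14.
Under uncorrelated errors the observed covariances equal the true-score covariances, so only the own-variance terms attenuate.
True-score variance = [0.93 + 0.78 + 0.72 + 0.86] + 4.14 = 3.29 + 4.14 = 7.43.
Reliability = 7.43 / 8.14 = 0.913.

0.913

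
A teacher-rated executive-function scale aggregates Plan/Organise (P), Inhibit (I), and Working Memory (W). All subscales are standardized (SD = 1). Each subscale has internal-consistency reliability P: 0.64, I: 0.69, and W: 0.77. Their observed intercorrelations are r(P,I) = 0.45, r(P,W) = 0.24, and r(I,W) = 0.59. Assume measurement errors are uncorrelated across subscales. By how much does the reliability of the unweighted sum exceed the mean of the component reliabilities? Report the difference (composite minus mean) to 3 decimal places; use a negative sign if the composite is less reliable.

Var(sum) = 3 + 2.56 = 5.56; true-score variance = 2.1 + 2.56 = 4.66; composite reliability = 0.8381.
Mean component reliability = 0.7000.
Difference = 0.8381 − 0.7000 = 0.138.

0.138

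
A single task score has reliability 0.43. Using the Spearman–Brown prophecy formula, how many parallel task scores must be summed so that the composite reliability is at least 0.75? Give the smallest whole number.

k ≥ ρ*(1−ρ₁)/(ρ₁(1−ρ*)) = 0.75·0.57 / (0.43·0.25) = 3.977.
Smallest integer k = 4.

4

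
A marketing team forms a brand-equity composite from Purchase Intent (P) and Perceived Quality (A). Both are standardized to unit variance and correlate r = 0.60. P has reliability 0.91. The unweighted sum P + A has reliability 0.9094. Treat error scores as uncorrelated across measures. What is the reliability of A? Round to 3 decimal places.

Var(P+A) = 2 + 2·0.60 = 3.200.
True-score variance = ρ_P + ρ_A + 2·0.60, so 0.9094 = (0.91 + ρ_A + 1.20) / 3.200.
ρ_A = 0.9094·3.200 − 0.91 − 1.20 = 0.800.

0.800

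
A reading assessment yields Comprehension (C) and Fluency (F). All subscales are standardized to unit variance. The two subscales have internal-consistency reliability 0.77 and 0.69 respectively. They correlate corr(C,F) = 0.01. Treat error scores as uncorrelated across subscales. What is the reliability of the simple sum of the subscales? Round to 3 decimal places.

Var(C+F) = 2 + 2·[0.01] = 2 + 0.02 = 2.02.
With uncorrelated errors the cross-covariances are all true-score covariance, so they carry over unchanged; only the diagonal terms shrink to ρᵢσᵢ².
True-score variance = [0.77 + 0.69] + 0.02 = 1.46 + 0.02 = 1.48.
Reliability = 1.48 / 2.02 = 0.733.

0.733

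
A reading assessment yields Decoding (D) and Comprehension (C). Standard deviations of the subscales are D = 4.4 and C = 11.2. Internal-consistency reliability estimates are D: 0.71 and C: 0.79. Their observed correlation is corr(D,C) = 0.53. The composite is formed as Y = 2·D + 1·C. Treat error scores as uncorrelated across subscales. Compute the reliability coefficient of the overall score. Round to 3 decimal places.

0.841

Var(Y) = 2²·4.4² + 11.2² + 2·[2·4.4·11.2·0.53] = 202.88 + 104.474 = 307.354.
With uncorrelated errors the cross-covariances are all true-score covariance, so they carry over unchanged; only the diagonal terms shrink to ρᵢσᵢ².
True-score variance = [2²·4.4²·0.71 + 11.2²·0.79] + 104.474 = 154.08 + 104.474 = 258.554.
Reliability = 258.554 / 307.354 = 0.841.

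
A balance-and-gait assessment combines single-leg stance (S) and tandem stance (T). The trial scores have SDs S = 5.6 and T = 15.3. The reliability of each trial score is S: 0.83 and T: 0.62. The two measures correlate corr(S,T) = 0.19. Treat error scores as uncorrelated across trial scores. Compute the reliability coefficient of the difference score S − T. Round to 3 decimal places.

Var(S−T) = 5.6² + 15.3² − 2·5.6·15.3·0.19 = 265.45 − 32.5584 = 232.892.
Because errors are independent across components, Cov(Tᵢ,Tⱼ) = Cov(Xᵢ,Xⱼ); the off-diagonal part of the true-score variance is the same as above.
True-score variance = [5.6²·0.83 + 15.3²·0.62] − 32.5584 = 171.165 − 32.5584 = 138.606.
Reliability = 138.606 / 232.892 = 0.595.

0.595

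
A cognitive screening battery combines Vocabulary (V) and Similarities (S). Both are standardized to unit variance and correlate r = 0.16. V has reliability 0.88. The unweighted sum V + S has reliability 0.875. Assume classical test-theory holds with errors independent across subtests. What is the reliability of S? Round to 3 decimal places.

0.830

Var(V+S) = 2 + 2·0.16 = 2.320.
True-score variance = ρ_V + ρ_S + 2·0.16, so 0.875 = (0.88 + ρ_S + 0.32) / 2.320.
ρ_S = 0.875·2.320 − 0.88 − 0.32 = 0.830.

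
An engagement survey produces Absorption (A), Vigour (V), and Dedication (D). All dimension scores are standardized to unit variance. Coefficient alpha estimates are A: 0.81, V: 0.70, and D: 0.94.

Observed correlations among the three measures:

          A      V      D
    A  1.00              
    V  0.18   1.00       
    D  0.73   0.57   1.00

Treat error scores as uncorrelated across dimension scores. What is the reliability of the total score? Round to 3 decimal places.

0.908

Var(A+V+D) = 3 + 2·[0.18 + 0.73 + 0.57] = 3 + 2.96 = 5.96.
Under uncorrelated errors the observed covariances equal the true-score covariances, so only the own-variance terms attenuate.
True-score variance = [0.81 + 0.70 + 0.94] + 2.96 = 2.45 + 2.96 = 5.41.
Reliability = 5.41 / 5.96 = 0.908.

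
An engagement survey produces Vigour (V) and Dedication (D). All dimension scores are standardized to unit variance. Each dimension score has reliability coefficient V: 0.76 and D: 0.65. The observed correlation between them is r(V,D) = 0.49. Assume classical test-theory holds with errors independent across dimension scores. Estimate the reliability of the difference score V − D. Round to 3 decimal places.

Var(V−D) = 1 + 1 − 2·0.49 = 2 − 0.98 = 1.02.
Because errors are independent across components, Cov(Tᵢ,Tⱼ) = Cov(Xᵢ,Xⱼ); the off-diagonal part of the true-score variance is the same as above.
True-score variance = [0.76 + 0.65] − 0.98 = 1.41 − 0.98 = 0.43.
Reliability = 0.43 / 1.02 = 0.422.

0.422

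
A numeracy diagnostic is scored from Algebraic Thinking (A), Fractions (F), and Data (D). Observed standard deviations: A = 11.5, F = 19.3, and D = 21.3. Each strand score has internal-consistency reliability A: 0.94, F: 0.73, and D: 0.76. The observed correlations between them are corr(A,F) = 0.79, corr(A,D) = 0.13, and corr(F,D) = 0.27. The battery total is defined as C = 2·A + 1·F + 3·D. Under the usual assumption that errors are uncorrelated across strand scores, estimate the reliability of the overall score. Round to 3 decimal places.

0.835

Var(C) = 2²·11.5² + 19.3² + 3²·21.3² + 2·[2·11.5·19.3·0.79 + 6·11.5·21.3·0.13 + 3·19.3·21.3·0.27] = 4984.7 + 1749.45 = 6734.15.
With uncorrelated errors the cross-covariances are all true-score covariance, so they carry over unchanged; only the diagonal terms shrink to ρᵢσᵢ².
True-score variance = [2²·11.5²·0.94 + 19.3²·0.73 + 3²·21.3²·0.76] + 1749.45 = 3872.42 + 1749.45 = 5621.87.
Reliability = 5621.87 / 6734.15 = 0.835.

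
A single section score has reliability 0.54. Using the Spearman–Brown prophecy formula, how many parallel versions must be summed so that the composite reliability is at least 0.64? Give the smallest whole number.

2

k ≥ ρ*(1−ρ₁)/(ρ₁(1−ρ*)) = 0.64·0.46 / (0.54·0.36) = 1.514.
Smallest integer k = 2.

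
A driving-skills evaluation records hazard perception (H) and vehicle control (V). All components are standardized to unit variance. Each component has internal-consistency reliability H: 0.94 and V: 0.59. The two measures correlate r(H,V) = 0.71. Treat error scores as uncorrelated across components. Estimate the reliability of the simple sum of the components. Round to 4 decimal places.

0.8626

Var(H+V) = 2 + 2·[0.71] = 2 + 1.42 = 3.42.
Because errors are independent across components, Cov(Tᵢ,Tⱼ) = Cov(Xᵢ,Xⱼ); the off-diagonal part of the true-score variance is the same as above.
True-score variance = [0.94 + 0.59] + 1.42 = 1.53 + 1.42 = 2.95.
Reliability = 2.95 / 3.42 = 0.8626.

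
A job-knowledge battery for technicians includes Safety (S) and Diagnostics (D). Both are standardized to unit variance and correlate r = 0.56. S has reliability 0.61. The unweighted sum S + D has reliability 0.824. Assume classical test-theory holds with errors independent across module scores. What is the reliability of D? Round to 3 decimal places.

0.841

Var(S+D) = 2 + 2·0.56 = 3.120.
True-score variance = ρ_S + ρ_D + 2·0.56, so 0.824 = (0.61 + ρ_D + 1.12) / 3.120.
ρ_D = 0.824·3.120 − 0.61 − 1.12 = 0.841.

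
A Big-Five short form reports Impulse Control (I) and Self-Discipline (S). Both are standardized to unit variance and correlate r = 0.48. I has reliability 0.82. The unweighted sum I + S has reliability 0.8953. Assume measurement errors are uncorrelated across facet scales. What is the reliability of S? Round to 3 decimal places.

Var(I+S) = 2 + 2·0.48 = 2.960.
True-score variance = ρ_I + ρ_S + 2·0.48, so 0.8953 = (0.82 + ρ_S + 0.96) / 2.960.
ρ_S = 0.8953·2.960 − 0.82 − 0.96 = 0.870.

0.870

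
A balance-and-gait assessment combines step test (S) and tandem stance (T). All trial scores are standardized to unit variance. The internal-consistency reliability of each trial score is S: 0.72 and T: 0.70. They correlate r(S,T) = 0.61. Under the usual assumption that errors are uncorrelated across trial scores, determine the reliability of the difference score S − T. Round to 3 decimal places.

Var(S−T) = 1 + 1 − 2·0.61 = 2 − 1.22 = 0.78.
Because errors are independent across components, Cov(Tᵢ,Tⱼ) = Cov(Xᵢ,Xⱼ); the off-diagonal part of the true-score variance is the same as above.
True-score variance = [0.72 + 0.70] − 1.22 = 1.42 − 1.22 = 0.2.
Reliability = 0.2 / 0.78 = 0.256.

0.256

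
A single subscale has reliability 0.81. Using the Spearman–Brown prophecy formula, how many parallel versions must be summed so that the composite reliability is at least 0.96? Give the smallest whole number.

6

k ≥ ρ*(1−ρ₁)/(ρ₁(1−ρ*)) = 0.96·0.19 / (0.81·0.04) = 5.630.
Smallest integer k = 6.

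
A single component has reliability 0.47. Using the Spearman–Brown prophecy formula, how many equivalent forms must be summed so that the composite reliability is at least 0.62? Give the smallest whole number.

2

k ≥ ρ*(1−ρ₁)/(ρ₁(1−ρ*)) = 0.62·0.53 / (0.47·0.38) = 1.840.
Smallest integer k = 2.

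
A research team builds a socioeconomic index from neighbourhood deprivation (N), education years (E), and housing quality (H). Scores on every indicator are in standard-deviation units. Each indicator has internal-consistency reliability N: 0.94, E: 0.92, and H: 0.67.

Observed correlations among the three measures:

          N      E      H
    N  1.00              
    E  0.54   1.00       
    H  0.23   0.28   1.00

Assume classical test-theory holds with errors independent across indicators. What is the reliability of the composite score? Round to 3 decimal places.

Var(N+E+H) = 3 + 2·[0.54 + 0.23 + 0.28] = 3 + 2.1 = 5.1.
Under uncorrelated errors the observed covariances equal the true-score covariances, so only the own-variance terms attenuate.
True-score variance = [0.94 + 0.92 + 0.67] + 2.1 = 2.53 + 2.1 = 4.63.
Reliability = 4.63 / 5.1 = 0.908.

0.908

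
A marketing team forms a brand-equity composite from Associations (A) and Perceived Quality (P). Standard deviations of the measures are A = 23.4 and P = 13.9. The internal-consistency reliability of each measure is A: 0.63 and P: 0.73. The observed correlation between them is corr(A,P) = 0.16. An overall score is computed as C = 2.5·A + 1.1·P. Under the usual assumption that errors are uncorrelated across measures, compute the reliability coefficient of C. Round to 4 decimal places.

Var(C) = 2.5²·23.4² + 1.1²·13.9² + 2·[2.75·23.4·13.9·0.16] = 3656.03 + 286.229 = 3942.26.
With uncorrelated errors the cross-covariances are all true-score covariance, so they carry over unchanged; only the diagonal terms shrink to ρᵢσᵢ².
True-score variance = [2.5²·23.4²·0.63 + 1.1²·13.9²·0.73] + 286.229 = 2326.68 + 286.229 = 2612.91.
Reliability = 2612.91 / 3942.26 = 0.6628.

0.6628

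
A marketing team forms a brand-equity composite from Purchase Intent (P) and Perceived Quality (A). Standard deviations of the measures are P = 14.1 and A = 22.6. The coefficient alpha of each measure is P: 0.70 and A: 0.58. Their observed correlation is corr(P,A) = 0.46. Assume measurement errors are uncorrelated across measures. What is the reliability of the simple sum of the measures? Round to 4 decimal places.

0.7266

Var(P+A) = 14.1² + 22.6² + 2·[14.1·22.6·0.46] = 709.57 + 293.167 = 1002.74.
With uncorrelated errors the cross-covariances are all true-score covariance, so they carry over unchanged; only the diagonal terms shrink to ρᵢσᵢ².
True-score variance = [14.1²·0.70 + 22.6²·0.58] + 293.167 = 435.408 + 293.167 = 728.575.
Reliability = 728.575 / 1002.74 = 0.7266.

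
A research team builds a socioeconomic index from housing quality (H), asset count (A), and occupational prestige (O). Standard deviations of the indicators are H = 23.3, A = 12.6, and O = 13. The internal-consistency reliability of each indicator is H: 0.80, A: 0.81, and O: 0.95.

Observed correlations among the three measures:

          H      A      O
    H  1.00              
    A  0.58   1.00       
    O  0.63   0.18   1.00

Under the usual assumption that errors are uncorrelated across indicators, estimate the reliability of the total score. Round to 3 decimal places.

Var(H+A+O) = 23.3² + 12.6² + 13² + 2·[23.3·12.6·0.58 + 23.3·13·0.63 + 12.6·13·0.18] = 870.65 + 781.175 = 1651.82.
Under uncorrelated errors the observed covariances equal the true-score covariances, so only the own-variance terms attenuate.
True-score variance = [23.3²·0.80 + 12.6²·0.81 + 13²·0.95] + 781.175 = 723.458 + 781.175 = 1504.63.
Reliability = 1504.63 / 1651.82 = 0.911.

0.911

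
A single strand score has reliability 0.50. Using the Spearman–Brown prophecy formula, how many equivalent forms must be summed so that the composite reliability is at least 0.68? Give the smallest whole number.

k ≥ ρ*(1−ρ₁)/(ρ₁(1−ρ*)) = 0.68·0.50 / (0.50·0.32) = 2.125.
Smallest integer k = 3.

3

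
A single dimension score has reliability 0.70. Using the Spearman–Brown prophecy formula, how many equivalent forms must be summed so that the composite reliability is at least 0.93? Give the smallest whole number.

6

k ≥ ρ*(1−ρ₁)/(ρ₁(1−ρ*)) = 0.93·0.30 / (0.70·0.07) = 5.694.
Smallest integer k = 6.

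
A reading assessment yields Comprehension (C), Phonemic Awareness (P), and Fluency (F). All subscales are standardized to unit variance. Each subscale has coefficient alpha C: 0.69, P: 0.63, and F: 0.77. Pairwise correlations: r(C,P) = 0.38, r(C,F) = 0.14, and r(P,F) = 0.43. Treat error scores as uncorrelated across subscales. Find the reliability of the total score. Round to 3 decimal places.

Var(C+P+F) = 3 + 2·[0.38 + 0.14 + 0.43] = 3 + 1.9 = 4.9.
Because errors are independent across components, Cov(Tᵢ,Tⱼ) = Cov(Xᵢ,Xⱼ); the off-diagonal part of the true-score variance is the same as above.
True-score variance = [0.69 + 0.63 + 0.77] + 1.9 = 2.09 + 1.9 = 3.99.
Reliability = 3.99 / 4.9 = 0.814.

0.814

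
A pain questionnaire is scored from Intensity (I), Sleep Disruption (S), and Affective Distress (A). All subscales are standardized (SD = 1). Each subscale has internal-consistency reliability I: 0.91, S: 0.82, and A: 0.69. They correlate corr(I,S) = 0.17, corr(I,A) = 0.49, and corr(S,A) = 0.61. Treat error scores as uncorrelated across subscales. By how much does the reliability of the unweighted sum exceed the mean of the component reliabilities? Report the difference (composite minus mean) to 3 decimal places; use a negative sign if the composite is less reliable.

0.089

Var(sum) = 3 + 2.54 = 5.54; true-score variance = 2.42 + 2.54 = 4.96; composite reliability = 0.8953.
Mean component reliability = 0.8067.
Difference = 0.8953 − 0.8067 = 0.089.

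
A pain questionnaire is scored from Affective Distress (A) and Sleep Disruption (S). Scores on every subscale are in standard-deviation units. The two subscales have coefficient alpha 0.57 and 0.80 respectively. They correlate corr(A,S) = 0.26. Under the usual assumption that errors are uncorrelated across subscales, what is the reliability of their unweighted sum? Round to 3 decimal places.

0.750

Var(A+S) = 2 + 2·[0.26] = 2 + 0.52 = 2.52.
With uncorrelated errors the cross-covariances are all true-score covariance, so they carry over unchanged; only the diagonal terms shrink to ρᵢσᵢ².
True-score variance = [0.57 + 0.80] + 0.52 = 1.37 + 0.52 = 1.89.
Reliability = 1.89 / 2.52 = 0.750.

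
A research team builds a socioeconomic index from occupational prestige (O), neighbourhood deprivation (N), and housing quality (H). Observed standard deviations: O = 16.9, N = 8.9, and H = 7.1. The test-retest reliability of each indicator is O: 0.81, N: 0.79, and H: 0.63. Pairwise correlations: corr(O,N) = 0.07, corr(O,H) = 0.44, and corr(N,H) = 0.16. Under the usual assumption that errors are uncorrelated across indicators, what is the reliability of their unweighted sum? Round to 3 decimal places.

0.841

Var(O+N+H) = 16.9² + 8.9² + 7.1² + 2·[16.9·8.9·0.07 + 16.9·7.1·0.44 + 8.9·7.1·0.16] = 415.23 + 146.869 = 562.099.
With uncorrelated errors the cross-covariances are all true-score covariance, so they carry over unchanged; only the diagonal terms shrink to ρᵢσᵢ².
True-score variance = [16.9²·0.81 + 8.9²·0.79 + 7.1²·0.63] + 146.869 = 325.678 + 146.869 = 472.548.
Reliability = 472.548 / 562.099 = 0.841.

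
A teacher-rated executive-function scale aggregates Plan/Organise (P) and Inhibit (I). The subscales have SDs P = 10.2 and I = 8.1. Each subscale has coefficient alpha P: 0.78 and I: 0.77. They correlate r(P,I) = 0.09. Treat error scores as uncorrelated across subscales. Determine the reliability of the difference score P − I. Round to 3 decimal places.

0.755

Var(P−I) = 10.2² + 8.1² − 2·10.2·8.1·0.09 = 169.65 − 14.8716 = 154.778.
With uncorrelated errors the cross-covariances are all true-score covariance, so they carry over unchanged; only the diagonal terms shrink to ρᵢσᵢ².
True-score variance = [10.2²·0.78 + 8.1²·0.77] − 14.8716 = 131.671 − 14.8716 = 116.799.
Reliability = 116.799 / 154.778 = 0.755.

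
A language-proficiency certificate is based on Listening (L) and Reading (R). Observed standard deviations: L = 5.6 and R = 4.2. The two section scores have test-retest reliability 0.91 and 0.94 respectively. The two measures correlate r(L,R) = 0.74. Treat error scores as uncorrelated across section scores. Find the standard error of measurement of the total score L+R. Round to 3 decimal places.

1.970

Var(total) = 49 + 34.8096 = 83.8096.
True-score variance = 45.1192 + 34.8096 = 79.9288, so reliability = 0.9537.
Error variance = 83.8096 − 79.9288 = 3.8808; SEM = √3.8808 = 1.970.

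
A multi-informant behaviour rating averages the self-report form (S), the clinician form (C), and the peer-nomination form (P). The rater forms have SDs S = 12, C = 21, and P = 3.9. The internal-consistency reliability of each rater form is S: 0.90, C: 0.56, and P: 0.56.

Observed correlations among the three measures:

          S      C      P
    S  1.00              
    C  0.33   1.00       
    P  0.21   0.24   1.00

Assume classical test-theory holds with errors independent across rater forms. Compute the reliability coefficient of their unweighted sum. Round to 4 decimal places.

0.7394

Var(S+C+P) = 12² + 21² + 3.9² + 2·[12·21·0.33 + 12·3.9·0.21 + 21·3.9·0.24] = 600.21 + 225.288 = 825.498.
With uncorrelated errors the cross-covariances are all true-score covariance, so they carry over unchanged; only the diagonal terms shrink to ρᵢσᵢ².
True-score variance = [12²·0.90 + 21²·0.56 + 3.9²·0.56] + 225.288 = 385.078 + 225.288 = 610.366.
Reliability = 610.366 / 825.498 = 0.7394.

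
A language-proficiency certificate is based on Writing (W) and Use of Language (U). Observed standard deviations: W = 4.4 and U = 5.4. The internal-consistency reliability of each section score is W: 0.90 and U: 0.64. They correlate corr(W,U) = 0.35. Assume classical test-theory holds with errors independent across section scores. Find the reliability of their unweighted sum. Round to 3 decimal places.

0.809

Var(W+U) = 4.4² + 5.4² + 2·[4.4·5.4·0.35] = 48.52 + 16.632 = 65.152.
With uncorrelated errors the cross-covariances are all true-score covariance, so they carry over unchanged; only the diagonal terms shrink to ρᵢσᵢ².
True-score variance = [4.4²·0.90 + 5.4²·0.64] + 16.632 = 36.0864 + 16.632 = 52.7184.
Reliability = 52.7184 / 65.152 = 0.809.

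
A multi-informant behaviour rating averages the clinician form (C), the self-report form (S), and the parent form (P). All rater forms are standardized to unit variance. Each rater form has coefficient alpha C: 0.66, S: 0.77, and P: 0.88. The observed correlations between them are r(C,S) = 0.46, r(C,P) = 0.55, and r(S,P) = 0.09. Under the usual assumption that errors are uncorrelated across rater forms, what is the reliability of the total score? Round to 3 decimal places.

0.867

Var(C+S+P) = 3 + 2·[0.46 + 0.55 + 0.09] = 3 + 2.2 = 5.2.
Because errors are independent across components, Cov(Tᵢ,Tⱼ) = Cov(Xᵢ,Xⱼ); the off-diagonal part of the true-score variance is the same as above.
True-score variance = [0.66 + 0.77 + 0.88] + 2.2 = 2.31 + 2.2 = 4.51.
Reliability = 4.51 / 5.2 = 0.867.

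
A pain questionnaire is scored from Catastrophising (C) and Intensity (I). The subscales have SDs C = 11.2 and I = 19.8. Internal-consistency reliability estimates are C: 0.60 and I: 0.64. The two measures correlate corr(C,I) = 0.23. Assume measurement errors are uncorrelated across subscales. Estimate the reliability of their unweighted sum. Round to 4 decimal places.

0.6912

Var(C+I) = 11.2² + 19.8² + 2·[11.2·19.8·0.23] = 517.48 + 102.01 = 619.49.
Because errors are independent across components, Cov(Tᵢ,Tⱼ) = Cov(Xᵢ,Xⱼ); the off-diagonal part of the true-score variance is the same as above.
True-score variance = [11.2²·0.60 + 19.8²·0.64] + 102.01 = 326.17 + 102.01 = 428.179.
Reliability = 428.179 / 619.49 = 0.6912.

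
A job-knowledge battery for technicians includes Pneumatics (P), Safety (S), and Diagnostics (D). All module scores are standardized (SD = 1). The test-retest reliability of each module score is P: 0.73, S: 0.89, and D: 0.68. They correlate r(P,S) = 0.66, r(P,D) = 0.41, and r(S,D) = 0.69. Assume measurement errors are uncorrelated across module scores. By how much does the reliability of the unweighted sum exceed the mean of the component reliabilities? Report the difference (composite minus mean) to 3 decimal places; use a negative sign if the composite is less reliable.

0.126

Var(sum) = 3 + 3.52 = 6.52; true-score variance = 2.3 + 3.52 = 5.82; composite reliability = 0.8926.
Mean component reliability = 0.7667.
Difference = 0.8926 − 0.7667 = 0.126.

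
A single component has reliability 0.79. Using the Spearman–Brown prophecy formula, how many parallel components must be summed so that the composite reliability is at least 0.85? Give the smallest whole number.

k ≥ ρ*(1−ρ₁)/(ρ₁(1−ρ*)) = 0.85·0.21 / (0.79·0.15) = 1.506.
Smallest integer k = 2.

2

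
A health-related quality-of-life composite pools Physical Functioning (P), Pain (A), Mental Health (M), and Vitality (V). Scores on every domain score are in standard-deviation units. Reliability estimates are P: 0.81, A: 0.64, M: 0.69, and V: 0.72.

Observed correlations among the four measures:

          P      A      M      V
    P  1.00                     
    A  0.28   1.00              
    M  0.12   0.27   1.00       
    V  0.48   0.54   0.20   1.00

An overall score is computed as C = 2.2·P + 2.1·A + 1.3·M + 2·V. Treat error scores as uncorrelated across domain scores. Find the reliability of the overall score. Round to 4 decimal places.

Var(C) = 2.2² + 2.1² + 1.3² + 2² + 2·[4.62·0.28 + 2.86·0.12 + 4.4·0.48 + 2.73·0.27 + 4.2·0.54 + 2.6·0.20] = 14.94 + 14.5478 = 29.4878.
With uncorrelated errors the cross-covariances are all true-score covariance, so they carry over unchanged; only the diagonal terms shrink to ρᵢσᵢ².
True-score variance = [2.2²·0.81 + 2.1²·0.64 + 1.3²·0.69 + 2²·0.72] + 14.5478 = 10.7889 + 14.5478 = 25.3367.
Reliability = 25.3367 / 29.4878 = 0.8592.

0.8592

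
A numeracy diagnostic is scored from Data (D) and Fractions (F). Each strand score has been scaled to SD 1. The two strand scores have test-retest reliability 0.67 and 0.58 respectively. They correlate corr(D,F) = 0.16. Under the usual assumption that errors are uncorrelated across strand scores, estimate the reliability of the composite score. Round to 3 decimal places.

Var(D+F) = 2 + 2·[0.16] = 2 + 0.32 = 2.32.
With uncorrelated errors the cross-covariances are all true-score covariance, so they carry over unchanged; only the diagonal terms shrink to ρᵢσᵢ².
True-score variance = [0.67 + 0.58] + 0.32 = 1.25 + 0.32 = 1.57.
Reliability = 1.57 / 2.32 = 0.677.

0.677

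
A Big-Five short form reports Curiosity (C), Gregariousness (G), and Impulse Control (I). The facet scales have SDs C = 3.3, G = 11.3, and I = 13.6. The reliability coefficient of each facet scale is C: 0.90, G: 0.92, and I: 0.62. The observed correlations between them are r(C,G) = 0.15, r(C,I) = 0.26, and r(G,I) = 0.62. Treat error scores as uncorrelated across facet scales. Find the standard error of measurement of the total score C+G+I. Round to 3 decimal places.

9.033

Var(total) = 323.54 + 225.088 = 548.628.
True-score variance = 241.951 + 225.088 = 467.039, so reliability = 0.8513.
Error variance = 548.628 − 467.039 = 81.589; SEM = √81.589 = 9.033.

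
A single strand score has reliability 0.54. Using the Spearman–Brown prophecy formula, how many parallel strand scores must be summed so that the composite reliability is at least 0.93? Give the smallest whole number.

12

k ≥ ρ*(1−ρ₁)/(ρ₁(1−ρ*)) = 0.93·0.46 / (0.54·0.07) = 11.317.
Smallest integer k = 12.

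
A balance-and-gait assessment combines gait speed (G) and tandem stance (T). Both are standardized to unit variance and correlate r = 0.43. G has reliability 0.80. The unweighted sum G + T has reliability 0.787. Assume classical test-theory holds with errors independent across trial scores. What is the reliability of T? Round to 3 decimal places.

0.591

Var(G+T) = 2 + 2·0.43 = 2.860.
True-score variance = ρ_G + ρ_T + 2·0.43, so 0.787 = (0.80 + ρ_T + 0.86) / 2.860.
ρ_T = 0.787·2.860 − 0.80 − 0.86 = 0.591.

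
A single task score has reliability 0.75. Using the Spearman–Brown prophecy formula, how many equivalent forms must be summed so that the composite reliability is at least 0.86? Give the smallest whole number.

3

k ≥ ρ*(1−ρ₁)/(ρ₁(1−ρ*)) = 0.86·0.25 / (0.75·0.14) = 2.048.
Smallest integer k = 3.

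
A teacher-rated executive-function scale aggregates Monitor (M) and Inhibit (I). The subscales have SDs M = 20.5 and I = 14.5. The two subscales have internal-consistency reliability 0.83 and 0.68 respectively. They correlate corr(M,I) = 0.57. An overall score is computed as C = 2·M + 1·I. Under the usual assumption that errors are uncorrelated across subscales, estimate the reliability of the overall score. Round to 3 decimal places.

Var(C) = 2²·20.5² + 14.5² + 2·[2·20.5·14.5·0.57] = 1891.25 + 677.73 = 2568.98.
Because errors are independent across components, Cov(Tᵢ,Tⱼ) = Cov(Xᵢ,Xⱼ); the off-diagonal part of the true-score variance is the same as above.
True-score variance = [2²·20.5²·0.83 + 14.5²·0.68] + 677.73 = 1538.2 + 677.73 = 2215.93.
Reliability = 2215.93 / 2568.98 = 0.863.

0.863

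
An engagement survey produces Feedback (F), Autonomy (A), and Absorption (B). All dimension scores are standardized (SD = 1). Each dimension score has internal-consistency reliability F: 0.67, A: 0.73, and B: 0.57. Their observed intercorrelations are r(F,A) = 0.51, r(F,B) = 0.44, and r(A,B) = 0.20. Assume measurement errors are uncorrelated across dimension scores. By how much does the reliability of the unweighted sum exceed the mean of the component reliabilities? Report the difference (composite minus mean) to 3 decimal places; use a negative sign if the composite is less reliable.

Var(sum) = 3 + 2.3 = 5.3; true-score variance = 1.97 + 2.3 = 4.27; composite reliability = 0.8057.
Mean component reliability = 0.6567.
Difference = 0.8057 − 0.6567 = 0.149.

0.149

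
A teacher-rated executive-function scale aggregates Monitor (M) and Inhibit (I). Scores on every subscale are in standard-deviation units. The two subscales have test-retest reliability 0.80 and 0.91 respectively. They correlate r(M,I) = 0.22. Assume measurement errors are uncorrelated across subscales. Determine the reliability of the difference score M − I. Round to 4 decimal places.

0.8141

Var(M−I) = 1 + 1 − 2·0.22 = 2 − 0.44 = 1.56.
With uncorrelated errors the cross-covariances are all true-score covariance, so they carry over unchanged; only the diagonal terms shrink to ρᵢσᵢ².
True-score variance = [0.80 + 0.91] − 0.44 = 1.71 − 0.44 = 1.27.
Reliability = 1.27 / 1.56 = 0.8141.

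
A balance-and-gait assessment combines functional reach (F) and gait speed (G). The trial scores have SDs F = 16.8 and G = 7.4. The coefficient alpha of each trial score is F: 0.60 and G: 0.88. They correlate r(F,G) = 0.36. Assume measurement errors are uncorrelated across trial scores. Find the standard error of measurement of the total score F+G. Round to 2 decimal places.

10.93

Var(total) = 337 + 89.5104 = 426.51.
True-score variance = 217.533 + 89.5104 = 307.043, so reliability = 0.7199.
Error variance = 426.51 − 307.043 = 119.467; SEM = √119.467 = 10.93.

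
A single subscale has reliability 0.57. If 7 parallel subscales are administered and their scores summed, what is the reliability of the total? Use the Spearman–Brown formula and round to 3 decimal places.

0.903

ρ_k = kρ / (1 + (k−1)ρ) = 7·0.57 / (1 + 6·0.57) = 3.990 / 4.420 = 0.903.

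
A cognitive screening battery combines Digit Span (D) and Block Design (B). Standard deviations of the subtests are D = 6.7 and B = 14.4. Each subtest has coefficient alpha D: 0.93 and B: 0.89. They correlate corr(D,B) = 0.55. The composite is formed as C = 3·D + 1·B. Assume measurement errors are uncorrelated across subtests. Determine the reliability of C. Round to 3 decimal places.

0.945

Var(C) = 3²·6.7² + 14.4² + 2·[3·6.7·14.4·0.55] = 611.37 + 318.384 = 929.754.
Because errors are independent across components, Cov(Tᵢ,Tⱼ) = Cov(Xᵢ,Xⱼ); the off-diagonal part of the true-score variance is the same as above.
True-score variance = [3²·6.7²·0.93 + 14.4²·0.89] + 318.384 = 560.28 + 318.384 = 878.664.
Reliability = 878.664 / 929.754 = 0.945.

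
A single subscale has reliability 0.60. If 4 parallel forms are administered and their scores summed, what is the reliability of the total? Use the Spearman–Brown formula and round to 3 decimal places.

0.857

ρ_k = kρ / (1 + (k−1)ρ) = 4·0.60 / (1 + 3·0.60) = 2.400 / 2.800 = 0.857.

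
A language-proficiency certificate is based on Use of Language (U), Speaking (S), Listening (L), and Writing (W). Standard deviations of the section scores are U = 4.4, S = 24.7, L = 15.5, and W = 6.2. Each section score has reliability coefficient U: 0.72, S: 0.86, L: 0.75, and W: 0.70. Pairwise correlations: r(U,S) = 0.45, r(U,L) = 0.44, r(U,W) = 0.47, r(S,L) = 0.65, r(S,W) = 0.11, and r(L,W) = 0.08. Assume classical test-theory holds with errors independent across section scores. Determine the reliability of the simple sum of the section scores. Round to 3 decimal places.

Var(U+S+L+W) = 4.4² + 24.7² + 15.5² + 6.2² + 2·[4.4·24.7·0.45 + 4.4·15.5·0.44 + 4.4·6.2·0.47 + 24.7·15.5·0.65 + 24.7·6.2·0.11 + 15.5·6.2·0.08] = 908.14 + 730.243 = 1638.38.
Because errors are independent across components, Cov(Tᵢ,Tⱼ) = Cov(Xᵢ,Xⱼ); the off-diagonal part of the true-score variance is the same as above.
True-score variance = [4.4²·0.72 + 24.7²·0.86 + 15.5²·0.75 + 6.2²·0.70] + 730.243 = 745.712 + 730.243 = 1475.96.
Reliability = 1475.96 / 1638.38 = 0.901.

0.901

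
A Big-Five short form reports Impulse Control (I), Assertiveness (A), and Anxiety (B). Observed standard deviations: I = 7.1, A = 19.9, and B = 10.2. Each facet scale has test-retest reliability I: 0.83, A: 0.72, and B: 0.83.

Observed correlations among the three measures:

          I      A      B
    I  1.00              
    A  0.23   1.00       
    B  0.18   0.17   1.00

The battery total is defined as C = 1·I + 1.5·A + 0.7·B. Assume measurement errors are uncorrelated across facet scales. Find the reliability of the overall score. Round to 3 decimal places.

0.774

Var(C) = 7.1² + 1.5²·19.9² + 0.7²·10.2² + 2·[1.5·7.1·19.9·0.23 + 0.7·7.1·10.2·0.18 + 1.05·19.9·10.2·0.17] = 992.412 + 188.204 = 1180.62.
Because errors are independent across components, Cov(Tᵢ,Tⱼ) = Cov(Xᵢ,Xⱼ); the off-diagonal part of the true-score variance is the same as above.
True-score variance = [7.1²·0.83 + 1.5²·19.9²·0.72 + 0.7²·10.2²·0.83] + 188.204 = 725.69 + 188.204 = 913.893.
Reliability = 913.893 / 1180.62 = 0.774.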